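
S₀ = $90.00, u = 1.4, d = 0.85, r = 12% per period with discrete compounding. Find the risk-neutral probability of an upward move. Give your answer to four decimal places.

Risk-neutral probability p = (1 + 0.12 − 0.85)/(1.4 − 0.85) = 0.2700/0.5500 = 0.4909

p = 0.4909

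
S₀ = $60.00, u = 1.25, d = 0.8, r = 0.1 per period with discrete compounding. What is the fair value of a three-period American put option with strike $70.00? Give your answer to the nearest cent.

$10.00

Risk-neutral probability p = (1 + 0.1 − 0.8)/(1.25 − 0.8) = 0.3000/0.4500 = 0.6667
Terminal stock prices: S_uuu = 117.2, S_uud = 75, S_udd = 48, S_ddd = 30.72
Terminal payoffs (K − S): max(-47.19, 0) = 0, max(-5, 0) = 0, max(22, 0) = 22, max(39.28, 0) = 39.28
Node uu (S = 93.75): continuation = 1/1.1·[0.6667·0.0000 + 0.3333·0.0000] = 0.0000; exercise value = 0.0000 ≤ continuation, so V_uu = 0.0000
Node ud (S = 60): continuation = 1/1.1·[0.6667·0.0000 + 0.3333·22.0000] = 6.6667; exercise value = 10.0000 > continuation, so V_ud = 10.0000 (exercise)
Node dd (S = 38.4): continuation = 1/1.1·[0.6667·22.0000 + 0.3333·39.2800] = 25.2364; exercise value = 31.6000 > continuation, so V_dd = 31.6000 (exercise)
Node u (S = 75): continuation = 1/1.1·[0.6667·0.0000 + 0.3333·10.0000] = 3.0303; exercise value = 0.0000 ≤ continuation, so V_u = 3.0303
Node d (S = 48): continuation = 1/1.1·[0.6667·10.0000 + 0.3333·31.6000] = 15.6364; exercise value = 22.0000 > continuation, so V_d = 22.0000 (exercise)
Node 0 (S = 60): continuation = 1/1.1·[0.6667·3.0303 + 0.3333·22.0000] = 8.5032; exercise value = 10.0000 > continuation, so V_0 = 10.0000 (exercise)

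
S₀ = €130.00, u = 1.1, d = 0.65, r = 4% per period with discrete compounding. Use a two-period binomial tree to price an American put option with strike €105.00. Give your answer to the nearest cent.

€3.92

Risk-neutral probability p = (1 + 0.04 − 0.65)/(1.1 − 0.65) = 0.3900/0.4500 = 0.8667
Terminal stock prices: S_uu = 157.3, S_ud = 92.95, S_dd = 54.93
Terminal payoffs (K − S): max(-52.3, 0) = 0, max(12.05, 0) = 12.05, max(50.07, 0) = 50.07
Node u (S = 143): continuation = 1/1.04·[0.8667·0.0000 + 0.1333·12.0500] = 1.5449; exercise value = 0.0000 ≤ continuation, so V_u = 1.5449
Node d (S = 84.5): continuation = 1/1.04·[0.8667·12.0500 + 0.1333·50.0750] = 16.4615; exercise value = 20.5000 > continuation, so V_d = 20.5000 (exercise)
Node 0 (S = 130): continuation = 1/1.04·[0.8667·1.5449 + 0.1333·20.5000] = 3.9156; exercise value = 0.0000 ≤ continuation, so V_0 = 3.9156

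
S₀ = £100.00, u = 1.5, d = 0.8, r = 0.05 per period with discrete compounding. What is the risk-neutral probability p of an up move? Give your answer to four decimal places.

Risk-neutral probability p = (1 + 0.05 − 0.8)/(1.5 − 0.8) = 0.2500/0.7000 = 0.3571

p = 0.3571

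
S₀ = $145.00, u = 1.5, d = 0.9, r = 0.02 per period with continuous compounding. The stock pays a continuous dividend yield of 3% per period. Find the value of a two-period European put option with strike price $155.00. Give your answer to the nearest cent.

Per-period risk-free factor R = e^0.02 = 1.0202; dividend-adjusted growth = e^(0.02−0.03) = 0.9900.
Risk-neutral probability p = (0.9900 − 0.9)/(1.5 − 0.9) = 0.0900/0.6000 = 0.1501
Terminal stock prices: S_uu = 326.2, S_ud = 195.8, S_dd = 117.5
Terminal payoffs (K − S): max(-171.2, 0) = 0, max(-40.75, 0) = 0, max(37.55, 0) = 37.55
Node u (S = 217.5): V_u = e^(−0.02)·[0.1501·0.0000 + 0.8499·0.0000] = 0.0000
Node d (S = 130.5): V_d = e^(−0.02)·[0.1501·0.0000 + 0.8499·37.5500] = 31.2824
Node 0 (S = 145): V_0 = e^(−0.02)·[0.1501·0.0000 + 0.8499·31.2824] = 26.0610

$26.06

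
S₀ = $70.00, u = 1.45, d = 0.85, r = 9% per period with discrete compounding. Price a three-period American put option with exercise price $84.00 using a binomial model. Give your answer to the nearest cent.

$14.67

Risk-neutral probability p = (1 + 0.09 − 0.85)/(1.45 − 0.85) = 0.2400/0.6000 = 0.4000
Terminal stock prices: S_uuu = 213.4, S_uud = 125.1, S_udd = 73.33, S_ddd = 42.99
Terminal payoffs (K − S): max(-129.4, 0) = 0, max(-41.1, 0) = 0, max(10.67, 0) = 10.67, max(41.01, 0) = 41.01
Node uu (S = 147.2): continuation = 1/1.09·[0.4000·0.0000 + 0.6000·0.0000] = 0.0000; exercise value = 0.0000 ≤ continuation, so V_uu = 0.0000
Node ud (S = 86.27): continuation = 1/1.09·[0.4000·0.0000 + 0.6000·10.6663] = 5.8713; exercise value = 0.0000 ≤ continuation, so V_ud = 5.8713
Node dd (S = 50.57): continuation = 1/1.09·[0.4000·10.6663 + 0.6000·41.0113] = 26.4892; exercise value = 33.4250 > continuation, so V_dd = 33.4250 (exercise)
Node u (S = 101.5): continuation = 1/1.09·[0.4000·0.0000 + 0.6000·5.8713] = 3.2319; exercise value = 0.0000 ≤ continuation, so V_u = 3.2319
Node d (S = 59.5): continuation = 1/1.09·[0.4000·5.8713 + 0.6000·33.4250] = 20.5537; exercise value = 24.5000 > continuation, so V_d = 24.5000 (exercise)
Node 0 (S = 70): continuation = 1/1.09·[0.4000·3.2319 + 0.6000·24.5000] = 14.6723; exercise value = 14.0000 ≤ continuation, so V_0 = 14.6723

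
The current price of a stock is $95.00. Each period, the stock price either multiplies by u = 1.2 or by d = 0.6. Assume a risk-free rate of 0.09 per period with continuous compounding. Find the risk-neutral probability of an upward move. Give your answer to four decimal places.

p = 0.8236

Risk-neutral probability p = (e^0.09 − 0.6)/(1.2 − 0.6) = 0.4942/0.6000 = 0.8236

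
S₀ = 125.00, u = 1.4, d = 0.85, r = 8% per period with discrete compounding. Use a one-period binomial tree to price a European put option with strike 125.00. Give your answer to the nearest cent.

Risk-neutral probability p = (1 + 0.08 − 0.85)/(1.4 − 0.85) = 0.2300/0.5500 = 0.4182
Terminal stock prices: S_u = 175, S_d = 106.2
Terminal payoffs (K − S): max(-50, 0) = 0, max(18.75, 0) = 18.75
Node 0 (S = 125): V_0 = 1/1.08·[0.4182·0.0000 + 0.5818·18.7500] = 10.1010

10.10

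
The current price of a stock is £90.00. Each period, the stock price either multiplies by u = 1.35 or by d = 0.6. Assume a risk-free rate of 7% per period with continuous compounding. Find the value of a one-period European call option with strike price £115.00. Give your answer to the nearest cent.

Risk-neutral probability p = (e^0.07 − 0.6)/(1.35 − 0.6) = 0.4725/0.7500 = 0.6300
Terminal stock prices: S_u = 121.5, S_d = 54
Terminal payoffs (S − K): max(6.5, 0) = 6.5, max(-61, 0) = 0
Node 0 (S = 90): V_0 = e^(−0.07)·[0.6300·6.5000 + 0.3700·0.0000] = 3.8182

£3.82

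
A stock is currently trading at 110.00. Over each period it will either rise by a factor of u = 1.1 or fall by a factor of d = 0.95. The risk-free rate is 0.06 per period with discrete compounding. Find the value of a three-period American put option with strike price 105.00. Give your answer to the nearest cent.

0.36

Risk-neutral probability p = (1 + 0.06 − 0.95)/(1.1 − 0.95) = 0.1100/0.1500 = 0.7333
Terminal stock prices: S_uuu = 146.4, S_uud = 126.4, S_udd = 109.2, S_ddd = 94.31
Terminal payoffs (K − S): max(-41.41, 0) = 0, max(-21.45, 0) = 0, max(-4.203, 0) = 0, max(10.69, 0) = 10.69
Node uu (S = 133.1): continuation = 1/1.06·[0.7333·0.0000 + 0.2667·0.0000] = 0.0000; exercise value = 0.0000 ≤ continuation, so V_uu = 0.0000
Node ud (S = 115): continuation = 1/1.06·[0.7333·0.0000 + 0.2667·0.0000] = 0.0000; exercise value = 0.0000 ≤ continuation, so V_ud = 0.0000
Node dd (S = 99.27): continuation = 1/1.06·[0.7333·0.0000 + 0.2667·10.6888] = 2.6890; exercise value = 5.7250 > continuation, so V_dd = 5.7250 (exercise)
Node u (S = 121): continuation = 1/1.06·[0.7333·0.0000 + 0.2667·0.0000] = 0.0000; exercise value = 0.0000 ≤ continuation, so V_u = 0.0000
Node d (S = 104.5): continuation = 1/1.06·[0.7333·0.0000 + 0.2667·5.7250] = 1.4403; exercise value = 0.5000 ≤ continuation, so V_d = 1.4403
Node 0 (S = 110): continuation = 1/1.06·[0.7333·0.0000 + 0.2667·1.4403] = 0.3623; exercise value = 0.0000 ≤ continuation, so V_0 = 0.3623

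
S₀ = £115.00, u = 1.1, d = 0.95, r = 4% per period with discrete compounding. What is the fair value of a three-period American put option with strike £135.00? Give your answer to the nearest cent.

£20.00

Risk-neutral probability p = (1 + 0.04 − 0.95)/(1.1 − 0.95) = 0.0900/0.1500 = 0.6000
Terminal stock prices: S_uuu = 153.1, S_uud = 132.2, S_udd = 114.2, S_ddd = 98.6
Terminal payoffs (K − S): max(-18.07, 0) = 0, max(2.807, 0) = 2.807, max(20.83, 0) = 20.83, max(36.4, 0) = 36.4
Node uu (S = 139.2): continuation = 1/1.04·[0.6000·0.0000 + 0.4000·2.8075] = 1.0798; exercise value = 0.0000 ≤ continuation, so V_uu = 1.0798
Node ud (S = 120.2): continuation = 1/1.04·[0.6000·2.8075 + 0.4000·20.8337] = 9.6327; exercise value = 14.8250 > continuation, so V_ud = 14.8250 (exercise)
Node dd (S = 103.8): continuation = 1/1.04·[0.6000·20.8337 + 0.4000·36.4019] = 26.0202; exercise value = 31.2125 > continuation, so V_dd = 31.2125 (exercise)
Node u (S = 126.5): continuation = 1/1.04·[0.6000·1.0798 + 0.4000·14.8250] = 6.3249; exercise value = 8.5000 > continuation, so V_u = 8.5000 (exercise)
Node d (S = 109.2): continuation = 1/1.04·[0.6000·14.8250 + 0.4000·31.2125] = 20.5577; exercise value = 25.7500 > continuation, so V_d = 25.7500 (exercise)
Node 0 (S = 115): continuation = 1/1.04·[0.6000·8.5000 + 0.4000·25.7500] = 14.8077; exercise value = 20.0000 > continuation, so V_0 = 20.0000 (exercise)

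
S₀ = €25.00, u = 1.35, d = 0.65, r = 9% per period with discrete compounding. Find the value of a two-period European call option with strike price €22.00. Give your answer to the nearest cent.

Risk-neutral probability p = (1 + 0.09 − 0.65)/(1.35 − 0.65) = 0.4400/0.7000 = 0.6286
Terminal stock prices: S_uu = 45.56, S_ud = 21.94, S_dd = 10.56
Terminal payoffs (S − K): max(23.56, 0) = 23.56, max(-0.0625, 0) = 0, max(-11.44, 0) = 0
Node u (S = 33.75): V_u = 1/1.09·[0.6286·23.5625 + 0.3714·0.0000] = 13.5878
Node d (S = 16.25): V_d = 1/1.09·[0.6286·0.0000 + 0.3714·0.0000] = 0.0000
Node 0 (S = 25): V_0 = 1/1.09·[0.6286·13.5878 + 0.3714·0.0000] = 7.8357

€7.84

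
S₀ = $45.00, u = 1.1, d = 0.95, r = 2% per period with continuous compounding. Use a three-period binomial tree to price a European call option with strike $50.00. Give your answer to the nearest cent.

$1.52

Risk-neutral probability p = (e^0.02 − 0.95)/(1.1 − 0.95) = 0.0702/0.1500 = 0.4680
Terminal stock prices: S_uuu = 59.9, S_uud = 51.73, S_udd = 44.67, S_ddd = 38.58
Terminal payoffs (S − K): max(9.895, 0) = 9.895, max(1.728, 0) = 1.728, max(-5.326, 0) = 0, max(-11.42, 0) = 0
Node uu (S = 54.45): V_uu = e^(−0.02)·[0.4680·9.8950 + 0.5320·1.7275] = 5.4401
Node ud (S = 47.03): V_ud = e^(−0.02)·[0.4680·1.7275 + 0.5320·0.0000] = 0.7925
Node dd (S = 40.61): V_dd = e^(−0.02)·[0.4680·0.0000 + 0.5320·0.0000] = 0.0000
Node u (S = 49.5): V_u = e^(−0.02)·[0.4680·5.4401 + 0.5320·0.7925] = 2.9088
Node d (S = 42.75): V_d = e^(−0.02)·[0.4680·0.7925 + 0.5320·0.0000] = 0.3635
Node 0 (S = 45): V_0 = e^(−0.02)·[0.4680·2.9088 + 0.5320·0.3635] = 1.5240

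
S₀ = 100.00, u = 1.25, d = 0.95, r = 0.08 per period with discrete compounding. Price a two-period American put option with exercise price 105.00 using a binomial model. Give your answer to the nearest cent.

Risk-neutral probability p = (1 + 0.08 − 0.95)/(1.25 − 0.95) = 0.1300/0.3000 = 0.4333
Terminal stock prices: S_uu = 156.2, S_ud = 118.8, S_dd = 90.25
Terminal payoffs (K − S): max(-51.25, 0) = 0, max(-13.75, 0) = 0, max(14.75, 0) = 14.75
Node u (S = 125): continuation = 1/1.08·[0.4333·0.0000 + 0.5667·0.0000] = 0.0000; exercise value = 0.0000 ≤ continuation, so V_u = 0.0000
Node d (S = 95): continuation = 1/1.08·[0.4333·0.0000 + 0.5667·14.7500] = 7.7392; exercise value = 10.0000 > continuation, so V_d = 10.0000 (exercise)
Node 0 (S = 100): continuation = 1/1.08·[0.4333·0.0000 + 0.5667·10.0000] = 5.2469; exercise value = 5.0000 ≤ continuation, so V_0 = 5.2469

5.25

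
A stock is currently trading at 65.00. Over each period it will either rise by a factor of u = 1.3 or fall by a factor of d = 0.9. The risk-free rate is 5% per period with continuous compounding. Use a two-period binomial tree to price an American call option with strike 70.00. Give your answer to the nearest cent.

7.73

Risk-neutral probability p = (e^0.05 − 0.9)/(1.3 − 0.9) = 0.1513/0.4000 = 0.3782
Terminal stock prices: S_uu = 109.9, S_ud = 76.05, S_dd = 52.65
Terminal payoffs (S − K): max(39.85, 0) = 39.85, max(6.05, 0) = 6.05, max(-17.35, 0) = 0
Node u (S = 84.5): continuation = e^(−0.05)·[0.3782·39.8500 + 0.6218·6.0500] = 17.9139; exercise value = 14.5000 ≤ continuation, so V_u = 17.9139
Node d (S = 58.5): continuation = e^(−0.05)·[0.3782·6.0500 + 0.6218·0.0000] = 2.1764; exercise value = 0.0000 ≤ continuation, so V_d = 2.1764
Node 0 (S = 65): continuation = e^(−0.05)·[0.3782·17.9139 + 0.6218·2.1764] = 7.7316; exercise value = 0.0000 ≤ continuation, so V_0 = 7.7316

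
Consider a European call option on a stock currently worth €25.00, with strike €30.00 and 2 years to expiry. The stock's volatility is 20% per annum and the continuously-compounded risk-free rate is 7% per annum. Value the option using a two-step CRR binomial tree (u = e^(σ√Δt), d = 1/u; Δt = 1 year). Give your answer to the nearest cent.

CRR parameters: u = e^(σ√Δt) = e^(0.2·√1) = 1.2214, d = 1/u = 0.8187
Per-period rate: rΔt = 0.07·1 = 0.07, so R = e^0.07 = 1.0725
Risk-neutral probability p = (e^0.07 − 0.8187)/(1.2214 − 0.8187) = 0.2538/0.4027 = 0.6302
Terminal stock prices: S_uu = 37.3, S_ud = 25, S_dd = 16.76
Terminal payoffs (S − K): max(7.296, 0) = 7.296, max(-5, 0) = 0, max(-13.24, 0) = 0
Node u (S = 30.54): V_u = e^(−0.07)·[0.6302·7.2956 + 0.3698·0.0000] = 4.2871
Node d (S = 20.47): V_d = e^(−0.07)·[0.6302·0.0000 + 0.3698·0.0000] = 0.0000
Node 0 (S = 25): V_0 = e^(−0.07)·[0.6302·4.2871 + 0.3698·0.0000] = 2.5192

€2.52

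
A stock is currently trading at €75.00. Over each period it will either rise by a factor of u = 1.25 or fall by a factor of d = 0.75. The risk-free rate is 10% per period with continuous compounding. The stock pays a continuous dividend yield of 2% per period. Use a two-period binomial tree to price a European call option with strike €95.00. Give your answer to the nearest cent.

Per-period risk-free factor R = e^0.1 = 1.1052; dividend-adjusted growth = e^(0.1−0.02) = 1.0833.
Risk-neutral probability p = (1.0833 − 0.75)/(1.25 − 0.75) = 0.3333/0.5000 = 0.6666
Terminal stock prices: S_uu = 117.2, S_ud = 70.31, S_dd = 42.19
Terminal payoffs (S − K): max(22.19, 0) = 22.19, max(-24.69, 0) = 0, max(-52.81, 0) = 0
Node u (S = 93.75): V_u = e^(−0.1)·[0.6666·22.1875 + 0.3334·0.0000] = 13.3822
Node d (S = 56.25): V_d = e^(−0.1)·[0.6666·0.0000 + 0.3334·0.0000] = 0.0000
Node 0 (S = 75): V_0 = e^(−0.1)·[0.6666·13.3822 + 0.3334·0.0000] = 8.0714

€8.07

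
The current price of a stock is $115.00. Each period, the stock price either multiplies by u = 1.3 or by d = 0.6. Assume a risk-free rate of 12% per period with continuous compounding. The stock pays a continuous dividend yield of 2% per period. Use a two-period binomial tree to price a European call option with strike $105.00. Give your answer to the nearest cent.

Per-period risk-free factor R = e^0.12 = 1.1275; dividend-adjusted growth = e^(0.12−0.02) = 1.1052.
Risk-neutral probability p = (1.1052 − 0.6)/(1.3 − 0.6) = 0.5052/0.7000 = 0.7217
Terminal stock prices: S_uu = 194.4, S_ud = 89.7, S_dd = 41.4
Terminal payoffs (S − K): max(89.35, 0) = 89.35, max(-15.3, 0) = 0, max(-63.6, 0) = 0
Node u (S = 149.5): V_u = e^(−0.12)·[0.7217·89.3500 + 0.2783·0.0000] = 57.1899
Node d (S = 69): V_d = e^(−0.12)·[0.7217·0.0000 + 0.2783·0.0000] = 0.0000
Node 0 (S = 115): V_0 = e^(−0.12)·[0.7217·57.1899 + 0.2783·0.0000] = 36.6053

$36.61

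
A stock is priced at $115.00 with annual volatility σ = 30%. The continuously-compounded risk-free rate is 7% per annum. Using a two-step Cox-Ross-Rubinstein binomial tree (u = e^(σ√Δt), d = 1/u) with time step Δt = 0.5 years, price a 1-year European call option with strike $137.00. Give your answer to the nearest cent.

$10.17

CRR parameters: u = e^(σ√Δt) = e^(0.3·√0.5) = 1.2363, d = 1/u = 0.8089
Per-period rate: rΔt = 0.07·0.5 = 0.035, so R = e^0.035 = 1.0356
Risk-neutral probability p = (e^0.035 − 0.8089)/(1.2363 − 0.8089) = 0.2268/0.4275 = 0.5305
Terminal stock prices: S_uu = 175.8, S_ud = 115, S_dd = 75.24
Terminal payoffs (S − K): max(38.77, 0) = 38.77, max(-22, 0) = 0, max(-61.76, 0) = 0
Node u (S = 142.2): V_u = e^(−0.035)·[0.5305·38.7735 + 0.4695·0.0000] = 19.8617
Node d (S = 93.02): V_d = e^(−0.035)·[0.5305·0.0000 + 0.4695·0.0000] = 0.0000
Node 0 (S = 115): V_0 = e^(−0.035)·[0.5305·19.8617 + 0.4695·0.0000] = 10.1741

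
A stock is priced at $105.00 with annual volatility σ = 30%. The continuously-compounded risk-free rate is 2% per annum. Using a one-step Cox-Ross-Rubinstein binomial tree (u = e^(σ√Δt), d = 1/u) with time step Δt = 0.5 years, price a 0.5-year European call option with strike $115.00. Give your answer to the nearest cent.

$6.90

CRR parameters: u = e^(σ√Δt) = e^(0.3·√0.5) = 1.2363, d = 1/u = 0.8089
Per-period rate: rΔt = 0.02·0.5 = 0.01, so R = e^0.01 = 1.0101
Risk-neutral probability p = (e^0.01 − 0.8089)/(1.2363 − 0.8089) = 0.2012/0.4275 = 0.4707
Terminal stock prices: S_u = 129.8, S_d = 84.93
Terminal payoffs (S − K): max(14.81, 0) = 14.81, max(-30.07, 0) = 0
Node 0 (S = 105): V_0 = e^(−0.01)·[0.4707·14.8127 + 0.5293·0.0000] = 6.9026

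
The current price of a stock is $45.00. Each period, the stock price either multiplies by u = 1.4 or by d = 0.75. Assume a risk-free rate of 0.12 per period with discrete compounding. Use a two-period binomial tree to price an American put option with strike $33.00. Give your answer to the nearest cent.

$1.14

Risk-neutral probability p = (1 + 0.12 − 0.75)/(1.4 − 0.75) = 0.3700/0.6500 = 0.5692
Terminal stock prices: S_uu = 88.2, S_ud = 47.25, S_dd = 25.31
Terminal payoffs (K − S): max(-55.2, 0) = 0, max(-14.25, 0) = 0, max(7.688, 0) = 7.688
Node u (S = 63): continuation = 1/1.12·[0.5692·0.0000 + 0.4308·0.0000] = 0.0000; exercise value = 0.0000 ≤ continuation, so V_u = 0.0000
Node d (S = 33.75): continuation = 1/1.12·[0.5692·0.0000 + 0.4308·7.6875] = 2.9567; exercise value = 0.0000 ≤ continuation, so V_d = 2.9567
Node 0 (S = 45): continuation = 1/1.12·[0.5692·0.0000 + 0.4308·2.9567] = 1.1372; exercise value = 0.0000 ≤ continuation, so V_0 = 1.1372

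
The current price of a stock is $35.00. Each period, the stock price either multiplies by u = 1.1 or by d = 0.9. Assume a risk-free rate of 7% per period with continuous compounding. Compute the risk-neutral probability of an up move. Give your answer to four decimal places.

Risk-neutral probability p = (e^0.07 − 0.9)/(1.1 − 0.9) = 0.1725/0.2000 = 0.8625

p = 0.8625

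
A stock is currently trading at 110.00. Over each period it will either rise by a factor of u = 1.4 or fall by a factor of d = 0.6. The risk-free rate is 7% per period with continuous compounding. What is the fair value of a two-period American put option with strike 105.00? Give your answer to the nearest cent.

17.53

Risk-neutral probability p = (e^0.07 − 0.6)/(1.4 − 0.6) = 0.4725/0.8000 = 0.5906
Terminal stock prices: S_uu = 215.6, S_ud = 92.4, S_dd = 39.6
Terminal payoffs (K − S): max(-110.6, 0) = 0, max(12.6, 0) = 12.6, max(65.4, 0) = 65.4
Node u (S = 154): continuation = e^(−0.07)·[0.5906·0.0000 + 0.4094·12.6000] = 4.8093; exercise value = 0.0000 ≤ continuation, so V_u = 4.8093
Node d (S = 66): continuation = e^(−0.07)·[0.5906·12.6000 + 0.4094·65.4000] = 31.9014; exercise value = 39.0000 > continuation, so V_d = 39.0000 (exercise)
Node 0 (S = 110): continuation = e^(−0.07)·[0.5906·4.8093 + 0.4094·39.0000] = 17.5344; exercise value = 0.0000 ≤ continuation, so V_0 = 17.5344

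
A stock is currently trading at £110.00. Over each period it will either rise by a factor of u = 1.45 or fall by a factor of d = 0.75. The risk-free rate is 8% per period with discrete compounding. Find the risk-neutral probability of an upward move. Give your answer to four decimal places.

p = 0.4714

Risk-neutral probability p = (1 + 0.08 − 0.75)/(1.45 − 0.75) = 0.3300/0.7000 = 0.4714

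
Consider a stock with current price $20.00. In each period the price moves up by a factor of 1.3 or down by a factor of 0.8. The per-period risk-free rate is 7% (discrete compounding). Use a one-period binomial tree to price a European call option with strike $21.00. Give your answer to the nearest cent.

Risk-neutral probability p = (1 + 0.07 − 0.8)/(1.3 − 0.8) = 0.2700/0.5000 = 0.5400
Terminal stock prices: S_u = 26, S_d = 16
Terminal payoffs (S − K): max(5, 0) = 5, max(-5, 0) = 0
Node 0 (S = 20): V_0 = 1/1.07·[0.5400·5.0000 + 0.4600·0.0000] = 2.5234

$2.52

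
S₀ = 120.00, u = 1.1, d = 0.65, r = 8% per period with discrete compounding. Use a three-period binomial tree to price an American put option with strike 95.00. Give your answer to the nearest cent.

1.05

Risk-neutral probability p = (1 + 0.08 − 0.65)/(1.1 − 0.65) = 0.4300/0.4500 = 0.9556
Terminal stock prices: S_uuu = 159.7, S_uud = 94.38, S_udd = 55.77, S_ddd = 32.95
Terminal payoffs (K − S): max(-64.72, 0) = 0, max(0.62, 0) = 0.62, max(39.23, 0) = 39.23, max(62.05, 0) = 62.05
Node uu (S = 145.2): continuation = 1/1.08·[0.9556·0.0000 + 0.0444·0.6200] = 0.0255; exercise value = 0.0000 ≤ continuation, so V_uu = 0.0255
Node ud (S = 85.8): continuation = 1/1.08·[0.9556·0.6200 + 0.0444·39.2300] = 2.1630; exercise value = 9.2000 > continuation, so V_ud = 9.2000 (exercise)
Node dd (S = 50.7): continuation = 1/1.08·[0.9556·39.2300 + 0.0444·62.0450] = 37.2630; exercise value = 44.3000 > continuation, so V_dd = 44.3000 (exercise)
Node u (S = 132): continuation = 1/1.08·[0.9556·0.0255 + 0.0444·9.2000] = 0.4012; exercise value = 0.0000 ≤ continuation, so V_u = 0.4012
Node d (S = 78): continuation = 1/1.08·[0.9556·9.2000 + 0.0444·44.3000] = 9.9630; exercise value = 17.0000 > continuation, so V_d = 17.0000 (exercise)
Node 0 (S = 120): continuation = 1/1.08·[0.9556·0.4012 + 0.0444·17.0000] = 1.0545; exercise value = 0.0000 ≤ continuation, so V_0 = 1.0545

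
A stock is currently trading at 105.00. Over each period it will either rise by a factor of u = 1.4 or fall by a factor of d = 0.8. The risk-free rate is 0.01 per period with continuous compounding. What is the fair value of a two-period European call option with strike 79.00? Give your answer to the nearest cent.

32.45

Risk-neutral probability p = (e^0.01 − 0.8)/(1.4 − 0.8) = 0.2101/0.6000 = 0.3501
Terminal stock prices: S_uu = 205.8, S_ud = 117.6, S_dd = 67.2
Terminal payoffs (S − K): max(126.8, 0) = 126.8, max(38.6, 0) = 38.6, max(-11.8, 0) = 0
Node u (S = 147): V_u = e^(−0.01)·[0.3501·126.8000 + 0.6499·38.6000] = 68.7861
Node d (S = 84): V_d = e^(−0.01)·[0.3501·38.6000 + 0.6499·0.0000] = 13.3788
Node 0 (S = 105): V_0 = e^(−0.01)·[0.3501·68.7861 + 0.6499·13.3788] = 32.4498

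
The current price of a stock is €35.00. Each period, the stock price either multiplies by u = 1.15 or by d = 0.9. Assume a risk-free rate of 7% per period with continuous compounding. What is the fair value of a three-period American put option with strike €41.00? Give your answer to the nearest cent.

Risk-neutral probability p = (e^0.07 − 0.9)/(1.15 − 0.9) = 0.1725/0.2500 = 0.6900
Terminal stock prices: S_uuu = 53.23, S_uud = 41.66, S_udd = 32.6, S_ddd = 25.52
Terminal payoffs (K − S): max(-12.23, 0) = 0, max(-0.6587, 0) = 0, max(8.398, 0) = 8.398, max(15.48, 0) = 15.48
Node uu (S = 46.29): continuation = e^(−0.07)·[0.6900·0.0000 + 0.3100·0.0000] = 0.0000; exercise value = 0.0000 ≤ continuation, so V_uu = 0.0000
Node ud (S = 36.23): continuation = e^(−0.07)·[0.6900·0.0000 + 0.3100·8.3975] = 2.4270; exercise value = 4.7750 > continuation, so V_ud = 4.7750 (exercise)
Node dd (S = 28.35): continuation = e^(−0.07)·[0.6900·8.3975 + 0.3100·15.4850] = 9.8781; exercise value = 12.6500 > continuation, so V_dd = 12.6500 (exercise)
Node u (S = 40.25): continuation = e^(−0.07)·[0.6900·0.0000 + 0.3100·4.7750] = 1.3800; exercise value = 0.7500 ≤ continuation, so V_u = 1.3800
Node d (S = 31.5): continuation = e^(−0.07)·[0.6900·4.7750 + 0.3100·12.6500] = 6.7281; exercise value = 9.5000 > continuation, so V_d = 9.5000 (exercise)
Node 0 (S = 35): continuation = e^(−0.07)·[0.6900·1.3800 + 0.3100·9.5000] = 3.6335; exercise value = 6.0000 > continuation, so V_0 = 6.0000 (exercise)

€6.00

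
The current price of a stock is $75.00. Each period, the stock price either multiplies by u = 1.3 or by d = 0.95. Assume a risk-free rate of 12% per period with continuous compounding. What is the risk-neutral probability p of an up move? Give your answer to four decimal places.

p = 0.5071

Risk-neutral probability p = (e^0.12 − 0.95)/(1.3 − 0.95) = 0.1775/0.3500 = 0.5071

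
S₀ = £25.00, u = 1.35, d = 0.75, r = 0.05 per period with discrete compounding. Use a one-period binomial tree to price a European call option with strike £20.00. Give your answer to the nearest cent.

Risk-neutral probability p = (1 + 0.05 − 0.75)/(1.35 − 0.75) = 0.3000/0.6000 = 0.5000
Terminal stock prices: S_u = 33.75, S_d = 18.75
Terminal payoffs (S − K): max(13.75, 0) = 13.75, max(-1.25, 0) = 0
Node 0 (S = 25): V_0 = 1/1.05·[0.5000·13.7500 + 0.5000·0.0000] = 6.5476

£6.55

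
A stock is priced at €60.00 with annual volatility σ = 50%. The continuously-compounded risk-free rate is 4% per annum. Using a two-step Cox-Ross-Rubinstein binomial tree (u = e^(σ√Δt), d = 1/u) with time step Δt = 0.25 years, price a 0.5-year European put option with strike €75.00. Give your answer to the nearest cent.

CRR parameters: u = e^(σ√Δt) = e^(0.5·√0.25) = 1.2840, d = 1/u = 0.7788
Per-period rate: rΔt = 0.04·0.25 = 0.01, so R = e^0.01 = 1.0101
Risk-neutral probability p = (e^0.01 − 0.7788)/(1.2840 − 0.7788) = 0.2312/0.5052 = 0.4577
Terminal stock prices: S_uu = 98.92, S_ud = 60, S_dd = 36.39
Terminal payoffs (K − S): max(-23.92, 0) = 0, max(15, 0) = 15, max(38.61, 0) = 38.61
Node u (S = 77.04): V_u = e^(−0.01)·[0.4577·0.0000 + 0.5423·15.0000] = 8.0533
Node d (S = 46.73): V_d = e^(−0.01)·[0.4577·15.0000 + 0.5423·38.6082] = 27.5257
Node 0 (S = 60): V_0 = e^(−0.01)·[0.4577·8.0533 + 0.5423·27.5257] = 18.4277

€18.43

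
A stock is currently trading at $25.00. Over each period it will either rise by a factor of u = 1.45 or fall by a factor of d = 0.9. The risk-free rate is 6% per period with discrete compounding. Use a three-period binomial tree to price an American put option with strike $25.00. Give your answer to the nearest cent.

$2.13

Risk-neutral probability p = (1 + 0.06 − 0.9)/(1.45 − 0.9) = 0.1600/0.5500 = 0.2909
Terminal stock prices: S_uuu = 76.22, S_uud = 47.31, S_udd = 29.36, S_ddd = 18.23
Terminal payoffs (K − S): max(-51.22, 0) = 0, max(-22.31, 0) = 0, max(-4.363, 0) = 0, max(6.775, 0) = 6.775
Node uu (S = 52.56): continuation = 1/1.06·[0.2909·0.0000 + 0.7091·0.0000] = 0.0000; exercise value = 0.0000 ≤ continuation, so V_uu = 0.0000
Node ud (S = 32.62): continuation = 1/1.06·[0.2909·0.0000 + 0.7091·0.0000] = 0.0000; exercise value = 0.0000 ≤ continuation, so V_ud = 0.0000
Node dd (S = 20.25): continuation = 1/1.06·[0.2909·0.0000 + 0.7091·6.7750] = 4.5322; exercise value = 4.7500 > continuation, so V_dd = 4.7500 (exercise)
Node u (S = 36.25): continuation = 1/1.06·[0.2909·0.0000 + 0.7091·0.0000] = 0.0000; exercise value = 0.0000 ≤ continuation, so V_u = 0.0000
Node d (S = 22.5): continuation = 1/1.06·[0.2909·0.0000 + 0.7091·4.7500] = 3.1775; exercise value = 2.5000 ≤ continuation, so V_d = 3.1775
Node 0 (S = 25): continuation = 1/1.06·[0.2909·0.0000 + 0.7091·3.1775] = 2.1256; exercise value = 0.0000 ≤ continuation, so V_0 = 2.1256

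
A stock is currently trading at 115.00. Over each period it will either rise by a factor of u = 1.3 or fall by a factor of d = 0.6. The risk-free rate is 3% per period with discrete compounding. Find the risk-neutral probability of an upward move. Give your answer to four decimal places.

p = 0.6143

Risk-neutral probability p = (1 + 0.03 − 0.6)/(1.3 − 0.6) = 0.4300/0.7000 = 0.6143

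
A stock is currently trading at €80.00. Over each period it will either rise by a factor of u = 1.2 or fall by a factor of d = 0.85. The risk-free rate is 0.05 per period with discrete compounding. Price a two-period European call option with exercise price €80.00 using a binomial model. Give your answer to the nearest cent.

Risk-neutral probability p = (1 + 0.05 − 0.85)/(1.2 − 0.85) = 0.2000/0.3500 = 0.5714
Terminal stock prices: S_uu = 115.2, S_ud = 81.6, S_dd = 57.8
Terminal payoffs (S − K): max(35.2, 0) = 35.2, max(1.6, 0) = 1.6, max(-22.2, 0) = 0
Node u (S = 96): V_u = 1/1.05·[0.5714·35.2000 + 0.4286·1.6000] = 19.8095
Node d (S = 68): V_d = 1/1.05·[0.5714·1.6000 + 0.4286·0.0000] = 0.8707
Node 0 (S = 80): V_0 = 1/1.05·[0.5714·19.8095 + 0.4286·0.8707] = 11.1361

€11.14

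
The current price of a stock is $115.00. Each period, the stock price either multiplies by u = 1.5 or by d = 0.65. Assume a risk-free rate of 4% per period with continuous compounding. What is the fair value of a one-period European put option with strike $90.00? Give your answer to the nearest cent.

Risk-neutral probability p = (e^0.04 − 0.65)/(1.5 − 0.65) = 0.3908/0.8500 = 0.4598
Terminal stock prices: S_u = 172.5, S_d = 74.75
Terminal payoffs (K − S): max(-82.5, 0) = 0, max(15.25, 0) = 15.25
Node 0 (S = 115): V_0 = e^(−0.04)·[0.4598·0.0000 + 0.5402·15.2500] = 7.9154

$7.92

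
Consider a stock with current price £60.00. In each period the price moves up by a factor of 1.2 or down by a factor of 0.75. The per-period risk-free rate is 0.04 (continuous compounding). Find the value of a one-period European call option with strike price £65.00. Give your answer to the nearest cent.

£4.35

Risk-neutral probability p = (e^0.04 − 0.75)/(1.2 − 0.75) = 0.2908/0.4500 = 0.6462
Terminal stock prices: S_u = 72, S_d = 45
Terminal payoffs (S − K): max(7, 0) = 7, max(-20, 0) = 0
Node 0 (S = 60): V_0 = e^(−0.04)·[0.6462·7.0000 + 0.3538·0.0000] = 4.3463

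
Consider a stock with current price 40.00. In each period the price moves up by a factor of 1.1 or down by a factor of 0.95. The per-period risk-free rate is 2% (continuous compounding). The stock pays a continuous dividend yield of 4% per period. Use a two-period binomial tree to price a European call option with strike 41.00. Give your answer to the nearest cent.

0.54

Per-period risk-free factor R = e^0.02 = 1.0202; dividend-adjusted growth = e^(0.02−0.04) = 0.9802.
Risk-neutral probability p = (0.9802 − 0.95)/(1.1 − 0.95) = 0.0302/0.1500 = 0.2013
Terminal stock prices: S_uu = 48.4, S_ud = 41.8, S_dd = 36.1
Terminal payoffs (S − K): max(7.4, 0) = 7.4, max(0.8, 0) = 0.8, max(-4.9, 0) = 0
Node u (S = 44): V_u = e^(−0.02)·[0.2013·7.4000 + 0.7987·0.8000] = 2.0866
Node d (S = 38): V_d = e^(−0.02)·[0.2013·0.8000 + 0.7987·0.0000] = 0.1579
Node 0 (S = 40): V_0 = e^(−0.02)·[0.2013·2.0866 + 0.7987·0.1579] = 0.5354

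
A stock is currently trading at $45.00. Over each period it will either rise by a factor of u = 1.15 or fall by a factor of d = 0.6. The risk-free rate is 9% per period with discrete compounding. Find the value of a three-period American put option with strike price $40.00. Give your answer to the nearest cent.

$2.32

Risk-neutral probability p = (1 + 0.09 − 0.6)/(1.15 − 0.6) = 0.4900/0.5500 = 0.8909
Terminal stock prices: S_uuu = 68.44, S_uud = 35.71, S_udd = 18.63, S_ddd = 9.72
Terminal payoffs (K − S): max(-28.44, 0) = 0, max(4.293, 0) = 4.293, max(21.37, 0) = 21.37, max(30.28, 0) = 30.28
Node uu (S = 59.51): continuation = 1/1.09·[0.8909·0.0000 + 0.1091·4.2925] = 0.4296; exercise value = 0.0000 ≤ continuation, so V_uu = 0.4296
Node ud (S = 31.05): continuation = 1/1.09·[0.8909·4.2925 + 0.1091·21.3700] = 5.6472; exercise value = 8.9500 > continuation, so V_ud = 8.9500 (exercise)
Node dd (S = 16.2): continuation = 1/1.09·[0.8909·21.3700 + 0.1091·30.2800] = 20.4972; exercise value = 23.8000 > continuation, so V_dd = 23.8000 (exercise)
Node u (S = 51.75): continuation = 1/1.09·[0.8909·0.4296 + 0.1091·8.9500] = 1.2469; exercise value = 0.0000 ≤ continuation, so V_u = 1.2469
Node d (S = 27): continuation = 1/1.09·[0.8909·8.9500 + 0.1091·23.8000] = 9.6972; exercise value = 13.0000 > continuation, so V_d = 13.0000 (exercise)
Node 0 (S = 45): continuation = 1/1.09·[0.8909·1.2469 + 0.1091·13.0000] = 2.3202; exercise value = 0.0000 ≤ continuation, so V_0 = 2.3202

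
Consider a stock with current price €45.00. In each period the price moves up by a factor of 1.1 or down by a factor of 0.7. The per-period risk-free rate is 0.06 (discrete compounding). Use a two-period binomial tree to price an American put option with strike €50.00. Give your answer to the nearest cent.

€5.00

Risk-neutral probability p = (1 + 0.06 − 0.7)/(1.1 − 0.7) = 0.3600/0.4000 = 0.9000
Terminal stock prices: S_uu = 54.45, S_ud = 34.65, S_dd = 22.05
Terminal payoffs (K − S): max(-4.45, 0) = 0, max(15.35, 0) = 15.35, max(27.95, 0) = 27.95
Node u (S = 49.5): continuation = 1/1.06·[0.9000·0.0000 + 0.1000·15.3500] = 1.4481; exercise value = 0.5000 ≤ continuation, so V_u = 1.4481
Node d (S = 31.5): continuation = 1/1.06·[0.9000·15.3500 + 0.1000·27.9500] = 15.6698; exercise value = 18.5000 > continuation, so V_d = 18.5000 (exercise)
Node 0 (S = 45): continuation = 1/1.06·[0.9000·1.4481 + 0.1000·18.5000] = 2.9748; exercise value = 5.0000 > continuation, so V_0 = 5.0000 (exercise)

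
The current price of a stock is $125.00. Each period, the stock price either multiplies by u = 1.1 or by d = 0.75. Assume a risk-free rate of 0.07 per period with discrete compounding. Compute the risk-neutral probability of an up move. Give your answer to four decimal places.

Risk-neutral probability p = (1 + 0.07 − 0.75)/(1.1 − 0.75) = 0.3200/0.3500 = 0.9143

p = 0.9143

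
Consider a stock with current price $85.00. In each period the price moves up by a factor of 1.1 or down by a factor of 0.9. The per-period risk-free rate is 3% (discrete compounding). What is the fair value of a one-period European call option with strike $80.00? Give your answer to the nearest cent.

$8.52

Risk-neutral probability p = (1 + 0.03 − 0.9)/(1.1 − 0.9) = 0.1300/0.2000 = 0.6500
Terminal stock prices: S_u = 93.5, S_d = 76.5
Terminal payoffs (S − K): max(13.5, 0) = 13.5, max(-3.5, 0) = 0
Node 0 (S = 85): V_0 = 1/1.03·[0.6500·13.5000 + 0.3500·0.0000] = 8.5194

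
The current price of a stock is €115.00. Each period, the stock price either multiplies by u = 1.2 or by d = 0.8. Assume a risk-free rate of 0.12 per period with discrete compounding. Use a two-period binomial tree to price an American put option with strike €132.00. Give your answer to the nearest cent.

Risk-neutral probability p = (1 + 0.12 − 0.8)/(1.2 − 0.8) = 0.3200/0.4000 = 0.8000
Terminal stock prices: S_uu = 165.6, S_ud = 110.4, S_dd = 73.6
Terminal payoffs (K − S): max(-33.6, 0) = 0, max(21.6, 0) = 21.6, max(58.4, 0) = 58.4
Node u (S = 138): continuation = 1/1.12·[0.8000·0.0000 + 0.2000·21.6000] = 3.8571; exercise value = 0.0000 ≤ continuation, so V_u = 3.8571
Node d (S = 92): continuation = 1/1.12·[0.8000·21.6000 + 0.2000·58.4000] = 25.8571; exercise value = 40.0000 > continuation, so V_d = 40.0000 (exercise)
Node 0 (S = 115): continuation = 1/1.12·[0.8000·3.8571 + 0.2000·40.0000] = 9.8980; exercise value = 17.0000 > continuation, so V_0 = 17.0000 (exercise)

€17.00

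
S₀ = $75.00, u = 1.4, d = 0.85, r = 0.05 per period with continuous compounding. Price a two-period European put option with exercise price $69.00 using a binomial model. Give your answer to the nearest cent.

Risk-neutral probability p = (e^0.05 − 0.85)/(1.4 − 0.85) = 0.2013/0.5500 = 0.3659
Terminal stock prices: S_uu = 147, S_ud = 89.25, S_dd = 54.19
Terminal payoffs (K − S): max(-78, 0) = 0, max(-20.25, 0) = 0, max(14.81, 0) = 14.81
Node u (S = 105): V_u = e^(−0.05)·[0.3659·0.0000 + 0.6341·0.0000] = 0.0000
Node d (S = 63.75): V_d = e^(−0.05)·[0.3659·0.0000 + 0.6341·14.8125] = 8.9339
Node 0 (S = 75): V_0 = e^(−0.05)·[0.3659·0.0000 + 0.6341·8.9339] = 5.3883

$5.39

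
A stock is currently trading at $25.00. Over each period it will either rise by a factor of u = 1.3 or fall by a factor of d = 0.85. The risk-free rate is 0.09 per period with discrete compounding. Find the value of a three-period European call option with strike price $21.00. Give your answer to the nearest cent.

Risk-neutral probability p = (1 + 0.09 − 0.85)/(1.3 − 0.85) = 0.2400/0.4500 = 0.5333
Terminal stock prices: S_uuu = 54.93, S_uud = 35.91, S_udd = 23.48, S_ddd = 15.35
Terminal payoffs (S − K): max(33.93, 0) = 33.93, max(14.91, 0) = 14.91, max(2.481, 0) = 2.481, max(-5.647, 0) = 0
Node uu (S = 42.25): V_uu = 1/1.09·[0.5333·33.9250 + 0.4667·14.9125] = 22.9839
Node ud (S = 27.62): V_ud = 1/1.09·[0.5333·14.9125 + 0.4667·2.4812] = 8.3589
Node dd (S = 18.06): V_dd = 1/1.09·[0.5333·2.4812 + 0.4667·0.0000] = 1.2141
Node u (S = 32.5): V_u = 1/1.09·[0.5333·22.9839 + 0.4667·8.3589] = 14.8247
Node d (S = 21.25): V_d = 1/1.09·[0.5333·8.3589 + 0.4667·1.2141] = 4.6098
Node 0 (S = 25): V_0 = 1/1.09·[0.5333·14.8247 + 0.4667·4.6098] = 9.2273

$9.23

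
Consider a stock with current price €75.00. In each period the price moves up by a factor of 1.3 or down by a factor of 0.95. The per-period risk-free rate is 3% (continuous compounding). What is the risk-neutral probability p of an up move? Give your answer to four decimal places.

Risk-neutral probability p = (e^0.03 − 0.95)/(1.3 − 0.95) = 0.0805/0.3500 = 0.2299

p = 0.2299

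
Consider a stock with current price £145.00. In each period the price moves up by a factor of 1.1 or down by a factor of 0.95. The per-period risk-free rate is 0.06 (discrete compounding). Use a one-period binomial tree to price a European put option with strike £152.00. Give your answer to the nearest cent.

£3.58

Risk-neutral probability p = (1 + 0.06 − 0.95)/(1.1 − 0.95) = 0.1100/0.1500 = 0.7333
Terminal stock prices: S_u = 159.5, S_d = 137.8
Terminal payoffs (K − S): max(-7.5, 0) = 0, max(14.25, 0) = 14.25
Node 0 (S = 145): V_0 = 1/1.06·[0.7333·0.0000 + 0.2667·14.2500] = 3.5849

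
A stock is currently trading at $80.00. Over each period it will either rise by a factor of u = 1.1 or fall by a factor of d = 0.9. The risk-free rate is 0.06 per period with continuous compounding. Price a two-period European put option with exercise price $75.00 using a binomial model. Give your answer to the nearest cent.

Risk-neutral probability p = (e^0.06 − 0.9)/(1.1 − 0.9) = 0.1618/0.2000 = 0.8092
Terminal stock prices: S_uu = 96.8, S_ud = 79.2, S_dd = 64.8
Terminal payoffs (K − S): max(-21.8, 0) = 0, max(-4.2, 0) = 0, max(10.2, 0) = 10.2
Node u (S = 88): V_u = e^(−0.06)·[0.8092·0.0000 + 0.1908·0.0000] = 0.0000
Node d (S = 72): V_d = e^(−0.06)·[0.8092·0.0000 + 0.1908·10.2000] = 1.8330
Node 0 (S = 80): V_0 = e^(−0.06)·[0.8092·0.0000 + 0.1908·1.8330] = 0.3294

$0.33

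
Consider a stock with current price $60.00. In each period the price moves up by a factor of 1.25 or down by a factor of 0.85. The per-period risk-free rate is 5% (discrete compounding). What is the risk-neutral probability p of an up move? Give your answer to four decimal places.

Risk-neutral probability p = (1 + 0.05 − 0.85)/(1.25 − 0.85) = 0.2000/0.4000 = 0.5000

p = 0.5000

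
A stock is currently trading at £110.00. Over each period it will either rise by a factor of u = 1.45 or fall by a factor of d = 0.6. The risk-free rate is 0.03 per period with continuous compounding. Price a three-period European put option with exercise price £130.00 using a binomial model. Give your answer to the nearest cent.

£36.23

Risk-neutral probability p = (e^0.03 − 0.6)/(1.45 − 0.6) = 0.4305/0.8500 = 0.5064
Terminal stock prices: S_uuu = 335.3, S_uud = 138.8, S_udd = 57.42, S_ddd = 23.76
Terminal payoffs (K − S): max(-205.3, 0) = 0, max(-8.765, 0) = 0, max(72.58, 0) = 72.58, max(106.2, 0) = 106.2
Node uu (S = 231.3): V_uu = e^(−0.03)·[0.5064·0.0000 + 0.4936·0.0000] = 0.0000
Node ud (S = 95.7): V_ud = e^(−0.03)·[0.5064·0.0000 + 0.4936·72.5800] = 34.7655
Node dd (S = 39.6): V_dd = e^(−0.03)·[0.5064·72.5800 + 0.4936·106.2400] = 86.5579
Node u (S = 159.5): V_u = e^(−0.03)·[0.5064·0.0000 + 0.4936·34.7655] = 16.6525
Node d (S = 66): V_d = e^(−0.03)·[0.5064·34.7655 + 0.4936·86.5579] = 58.5463
Node 0 (S = 110): V_0 = e^(−0.03)·[0.5064·16.6525 + 0.4936·58.5463] = 36.2273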